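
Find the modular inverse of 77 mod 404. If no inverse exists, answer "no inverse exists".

Apply the Euclidean algorithm to 404 and 77:
404 = 5·77 + 19
77 = 4·19 + 1
19 = 19·1 + 0
The gcd is 1. Working backward:
1 = 77 − 4·19
1 = −4·404 + 21·77
So 77·21 ≡ 1 (mod 404).

21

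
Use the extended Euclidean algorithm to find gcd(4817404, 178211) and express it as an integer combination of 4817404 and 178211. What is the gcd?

1

Repeated division:
4817404 = 27·178211 + 5707
178211 = 31·5707 + 1294
5707 = 4·1294 + 531
1294 = 2·531 + 232
531 = 2·232 + 67
232 = 3·67 + 31
67 = 2·31 + 5
31 = 6·5 + 1
5 = 5·1 + 0
gcd(4817404, 178211) = 1.
Working backward:
1 = 31 − 6·5
1 = −6·67 + 13·31
1 = 13·232 − 45·67
1 = −45·531 + 103·232
1 = 103·1294 − 251·531
1 = −251·5707 + 1107·1294
1 = 1107·178211 − 34568·5707
1 = −34568·4817404 + 934443·178211
So 1 = (-34568)·4817404 + (934443)·178211.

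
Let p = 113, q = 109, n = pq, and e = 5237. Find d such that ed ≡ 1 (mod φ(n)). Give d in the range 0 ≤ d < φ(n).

φ(n) = (p−1)(q−1) = 112·108 = 12096.
Need d with 5237·d ≡ 1 (mod 12096). Apply the extended Euclidean algorithm:
12096 = 2×5237 + 1622
5237 = 3×1622 + 371
1622 = 4×371 + 138
371 = 2×138 + 95
138 = 1×95 + 43
95 = 2×43 + 9
43 = 4×9 + 7
9 = 1×7 + 2
7 = 3×2 + 1
2 = 2×1 + 0
Back-substitute:
1 = 7 − 3·2
1 = −3·9 + 4·7
1 = 4·43 − 19·9
1 = −19·95 + 42·43
1 = 42·138 − 61·95
1 = −61·371 + 164·138
1 = 164·1622 − 717·371
1 = −717·5237 + 2315·1622
1 = 2315·12096 − 5347·5237
So 5237·(-5347) ≡ 1 (mod 12096), hence d ≡ -5347 ≡ 6749 (mod 12096).

6749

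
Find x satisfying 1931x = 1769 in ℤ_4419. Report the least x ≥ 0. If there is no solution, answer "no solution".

2818

First find gcd(1931, 4419):
4419 = 2*1931 + 557
1931 = 3*557 + 260
557 = 2*260 + 37
260 = 7*37 + 1
37 = 37*1 + 0
gcd = 1, so a unique solution mod 4419 exists.
Back-substitute for the Bézout coefficients:
1 = 260 − 7·37
1 = −7·557 + 15·260
1 = 15·1931 − 52·557
1 = −52·4419 + 119·1931
So 1931·(119) ≡ 1 (mod 4419), giving 1931⁻¹ ≡ 119.
x ≡ 1931⁻¹·1769 ≡ 119·1769 ≡ 2818 (mod 4419).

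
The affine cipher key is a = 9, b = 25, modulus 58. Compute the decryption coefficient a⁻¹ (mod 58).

Extended Euclidean algorithm:
58 = 6×9 + 4
9 = 2×4 + 1
4 = 4×1 + 0
Since gcd(9, 58) = 1, back-substitute to write 1 as a combination:
1 = 9 − 2·4
1 = −2·58 + 13·9
So 9·13 ≡ 1 (mod 58).

13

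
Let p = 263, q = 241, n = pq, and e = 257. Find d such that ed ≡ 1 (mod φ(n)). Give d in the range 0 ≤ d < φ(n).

φ(n) = (p−1)(q−1) = 262·240 = 62880.
Need d with 257·d ≡ 1 (mod 62880). Apply the extended Euclidean algorithm:
62880 = 244*257 + 172
257 = 1*172 + 85
172 = 2*85 + 2
85 = 42*2 + 1
2 = 2*1 + 0
Back-substitute:
1 = 85 − 42·2
1 = −42·172 + 85·85
1 = 85·257 − 127·172
1 = −127·62880 + 31073·257
So 257·31073 ≡ 1 (mod 62880), hence d = 31073.

31073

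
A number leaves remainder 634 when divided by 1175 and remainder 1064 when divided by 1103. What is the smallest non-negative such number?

Write x = 634 + 1175·k. Then 1175·k ≡ 1064 − 634 ≡ 430 (mod 1103).
Need 1175⁻¹ mod 1103. Extended Euclid on (1103, 72):
1103 = 15×72 + 23
72 = 3×23 + 3
23 = 7×3 + 2
3 = 1×2 + 1
2 = 2×1 + 0
Back-substitute:
1 = 3 − 2
1 = −23 + 8·3
1 = 8·72 − 25·23
1 = −25·1103 + 383·72
1175⁻¹ ≡ 383 (mod 1103), so k ≡ 383·430 ≡ 343 (mod 1103).
x = 634 + 1175·343 = 403659.

403659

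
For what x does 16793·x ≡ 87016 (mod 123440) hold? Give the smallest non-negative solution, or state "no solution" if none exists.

First find gcd(16793, 123440):
123440 = 7*16793 + 5889
16793 = 2*5889 + 5015
5889 = 1*5015 + 874
5015 = 5*874 + 645
874 = 1*645 + 229
645 = 2*229 + 187
229 = 1*187 + 42
187 = 4*42 + 19
42 = 2*19 + 4
19 = 4*4 + 3
4 = 1*3 + 1
3 = 3*1 + 0
gcd = 1, so a unique solution mod 123440 exists.
Back-substitute for the Bézout coefficients:
1 = 4 − 3
1 = −19 + 5·4
1 = 5·42 − 11·19
1 = −11·187 + 49·42
1 = 49·229 − 60·187
1 = −60·645 + 169·229
1 = 169·874 − 229·645
1 = −229·5015 + 1314·874
1 = 1314·5889 − 1543·5015
1 = −1543·16793 + 4400·5889
1 = 4400·123440 − 32343·16793
So 16793·(-32343) ≡ 1 (mod 123440), giving 16793⁻¹ ≡ 91097.
x ≡ 16793⁻¹·87016 ≡ 91097·87016 ≡ 73512 (mod 123440).

73512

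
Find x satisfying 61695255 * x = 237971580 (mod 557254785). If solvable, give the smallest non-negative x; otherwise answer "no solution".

1435104

First find gcd(61695255, 557254785):
557254785 = 9*61695255 + 1997490
61695255 = 30*1997490 + 1770555
1997490 = 1*1770555 + 226935
1770555 = 7*226935 + 182010
226935 = 1*182010 + 44925
182010 = 4*44925 + 2310
44925 = 19*2310 + 1035
2310 = 2*1035 + 240
1035 = 4*240 + 75
240 = 3*75 + 15
75 = 5*15 + 0
gcd = 15 and 15 | 237971580, so solutions exist. Divide through by 15: 4113017x ≡ 15864772 (mod 37150319).
Now find 4113017⁻¹ mod 37150319:
37150319 = 9×4113017 + 133166
4113017 = 30×133166 + 118037
133166 = 1×118037 + 15129
118037 = 7×15129 + 12134
15129 = 1×12134 + 2995
12134 = 4×2995 + 154
2995 = 19×154 + 69
154 = 2×69 + 16
69 = 4×16 + 5
16 = 3×5 + 1
5 = 5×1 + 0
Back-substitute:
1 = 16 − 3·5
1 = −3·69 + 13·16
1 = 13·154 − 29·69
1 = −29·2995 + 564·154
1 = 564·12134 − 2285·2995
1 = −2285·15129 + 2849·12134
1 = 2849·118037 − 22228·15129
1 = −22228·133166 + 25077·118037
1 = 25077·4113017 − 774538·133166
1 = −774538·37150319 + 6995919·4113017
So 4113017⁻¹ ≡ 6995919 (mod 37150319).
Then x ≡ 6995919·15864772 ≡ 1435104 (mod 37150319); the smallest non-negative solution is x = 1435104.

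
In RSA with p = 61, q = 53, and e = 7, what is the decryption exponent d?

φ(n) = (p−1)(q−1) = 60·52 = 3120.
Need d with 7·d ≡ 1 (mod 3120). Apply the extended Euclidean algorithm:
3120 = 445·7 + 5
7 = 1·5 + 2
5 = 2·2 + 1
2 = 2·1 + 0
Back-substitute:
1 = 5 − 2·2
1 = −2·7 + 3·5
1 = 3·3120 − 1337·7
So 7·(-1337) ≡ 1 (mod 3120), hence d ≡ -1337 ≡ 1783 (mod 3120).

1783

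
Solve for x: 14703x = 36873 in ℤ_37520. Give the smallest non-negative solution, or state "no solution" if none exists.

First find gcd(14703, 37520):
37520 = 2×14703 + 8114
14703 = 1×8114 + 6589
8114 = 1×6589 + 1525
6589 = 4×1525 + 489
1525 = 3×489 + 58
489 = 8×58 + 25
58 = 2×25 + 8
25 = 3×8 + 1
8 = 8×1 + 0
gcd = 1, so a unique solution mod 37520 exists.
Back-substitute for the Bézout coefficients:
1 = 25 − 3·8
1 = −3·58 + 7·25
1 = 7·489 − 59·58
1 = −59·1525 + 184·489
1 = 184·6589 − 795·1525
1 = −795·8114 + 979·6589
1 = 979·14703 − 1774·8114
1 = −1774·37520 + 4527·14703
So 14703·(4527) ≡ 1 (mod 37520), giving 14703⁻¹ ≡ 4527.
x ≡ 14703⁻¹·36873 ≡ 4527·36873 ≡ 35111 (mod 37520).

35111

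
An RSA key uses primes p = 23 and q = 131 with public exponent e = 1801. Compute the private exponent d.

821

φ(n) = (p−1)(q−1) = 22·130 = 2860.
Need d with 1801·d ≡ 1 (mod 2860). Apply the extended Euclidean algorithm:
2860 = 1·1801 + 1059
1801 = 1·1059 + 742
1059 = 1·742 + 317
742 = 2·317 + 108
317 = 2·108 + 101
108 = 1·101 + 7
101 = 14·7 + 3
7 = 2·3 + 1
3 = 3·1 + 0
Back-substitute:
1 = 7 − 2·3
1 = −2·101 + 29·7
1 = 29·108 − 31·101
1 = −31·317 + 91·108
1 = 91·742 − 213·317
1 = −213·1059 + 304·742
1 = 304·1801 − 517·1059
1 = −517·2860 + 821·1801
So 1801·821 ≡ 1 (mod 2860), hence d = 821.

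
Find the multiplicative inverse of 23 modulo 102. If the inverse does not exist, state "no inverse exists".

Run Euclid on (102, 23):
102 = 4·23 + 10
23 = 2·10 + 3
10 = 3·3 + 1
3 = 3·1 + 0
gcd = 1, so the inverse exists. Back-substitute:
1 = 10 − 3·3
1 = −3·23 + 7·10
1 = 7·102 − 31·23
Thus 23·(-31) ≡ 1 (mod 102); reducing, -31 mod 102 = 71.

71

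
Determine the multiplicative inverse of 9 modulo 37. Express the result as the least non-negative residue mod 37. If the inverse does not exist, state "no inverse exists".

Extended Euclidean algorithm:
37 = 4×9 + 1
9 = 9×1 + 0
The gcd is 1. Working backward:
1 = 37 − 4·9
Hence 9⁻¹ ≡ -4 ≡ 33 (mod 37).

33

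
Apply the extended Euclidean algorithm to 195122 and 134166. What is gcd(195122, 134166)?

2

Euclidean algorithm:
195122 = 1×134166 + 60956
134166 = 2×60956 + 12254
60956 = 4×12254 + 11940
12254 = 1×11940 + 314
11940 = 38×314 + 8
314 = 39×8 + 2
8 = 4×2 + 0
gcd(195122, 134166) = 2.
Working backward:
2 = 314 − 39·8
2 = −39·11940 + 1483·314
2 = 1483·12254 − 1522·11940
2 = −1522·60956 + 7571·12254
2 = 7571·134166 − 16664·60956
2 = −16664·195122 + 24235·134166
So 2 = (-16664)·195122 + (24235)·134166.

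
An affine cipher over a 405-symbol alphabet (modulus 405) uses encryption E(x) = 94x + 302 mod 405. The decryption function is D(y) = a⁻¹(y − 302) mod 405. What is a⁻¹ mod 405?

Apply the Euclidean algorithm to 405 and 94:
405 = 4·94 + 29
94 = 3·29 + 7
29 = 4·7 + 1
7 = 7·1 + 0
The gcd is 1. Working backward:
1 = 29 − 4·7
1 = −4·94 + 13·29
1 = 13·405 − 56·94
Hence 94⁻¹ ≡ -56 ≡ 349 (mod 405).

349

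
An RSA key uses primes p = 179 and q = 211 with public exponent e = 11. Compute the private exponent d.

16991

φ(n) = (p−1)(q−1) = 178·210 = 37380.
Need d with 11·d ≡ 1 (mod 37380). Apply the extended Euclidean algorithm:
37380 = 3398×11 + 2
11 = 5×2 + 1
2 = 2×1 + 0
Back-substitute:
1 = 11 − 5·2
1 = −5·37380 + 16991·11
So 11·16991 ≡ 1 (mod 37380), hence d = 16991.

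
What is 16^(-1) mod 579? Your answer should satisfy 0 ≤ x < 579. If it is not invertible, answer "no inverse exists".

Apply the Euclidean algorithm to 579 and 16:
579 = 36×16 + 3
16 = 5×3 + 1
3 = 3×1 + 0
Since gcd(16, 579) = 1, back-substitute to write 1 as a combination:
1 = 16 − 5·3
1 = −5·579 + 181·16
So 16·181 ≡ 1 (mod 579).

181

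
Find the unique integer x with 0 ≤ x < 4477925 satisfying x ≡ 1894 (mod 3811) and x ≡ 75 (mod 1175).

Write x = 1894 + 3811·k. Then 3811·k ≡ 75 − 1894 ≡ 531 (mod 1175).
Need 3811⁻¹ mod 1175. Extended Euclid on (1175, 286):
1175 = 4×286 + 31
286 = 9×31 + 7
31 = 4×7 + 3
7 = 2×3 + 1
3 = 3×1 + 0
Back-substitute:
1 = 7 − 2·3
1 = −2·31 + 9·7
1 = 9·286 − 83·31
1 = −83·1175 + 341·286
3811⁻¹ ≡ 341 (mod 1175), so k ≡ 341·531 ≡ 121 (mod 1175).
x = 1894 + 3811·121 = 463025.

463025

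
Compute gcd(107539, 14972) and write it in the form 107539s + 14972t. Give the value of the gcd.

1

Apply Euclid's algorithm to 107539 and 14972:
107539 = 7·14972 + 2735
14972 = 5·2735 + 1297
2735 = 2·1297 + 141
1297 = 9·141 + 28
141 = 5·28 + 1
28 = 28·1 + 0
gcd(107539, 14972) = 1.
Back-substituting:
1 = 141 − 5·28
1 = −5·1297 + 46·141
1 = 46·2735 − 97·1297
1 = −97·14972 + 531·2735
1 = 531·107539 − 3814·14972
So 1 = (531)·107539 + (-3814)·14972.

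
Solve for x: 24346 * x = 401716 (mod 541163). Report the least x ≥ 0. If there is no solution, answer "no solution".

First find gcd(24346, 541163):
541163 = 22*24346 + 5551
24346 = 4*5551 + 2142
5551 = 2*2142 + 1267
2142 = 1*1267 + 875
1267 = 1*875 + 392
875 = 2*392 + 91
392 = 4*91 + 28
91 = 3*28 + 7
28 = 4*7 + 0
gcd = 7 and 7 | 401716, so solutions exist. Divide through by 7: 3478x ≡ 57388 (mod 77309).
Now find 3478⁻¹ mod 77309:
77309 = 22×3478 + 793
3478 = 4×793 + 306
793 = 2×306 + 181
306 = 1×181 + 125
181 = 1×125 + 56
125 = 2×56 + 13
56 = 4×13 + 4
13 = 3×4 + 1
4 = 4×1 + 0
Back-substitute:
1 = 13 − 3·4
1 = −3·56 + 13·13
1 = 13·125 − 29·56
1 = −29·181 + 42·125
1 = 42·306 − 71·181
1 = −71·793 + 184·306
1 = 184·3478 − 807·793
1 = −807·77309 + 17938·3478
So 3478⁻¹ ≡ 17938 (mod 77309).
Then x ≡ 17938·57388 ≡ 56609 (mod 77309); the smallest non-negative solution is x = 56609.

56609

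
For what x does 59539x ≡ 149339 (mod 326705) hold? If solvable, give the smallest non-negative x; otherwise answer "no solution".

81521

First find gcd(59539, 326705):
326705 = 5*59539 + 29010
59539 = 2*29010 + 1519
29010 = 19*1519 + 149
1519 = 10*149 + 29
149 = 5*29 + 4
29 = 7*4 + 1
4 = 4*1 + 0
gcd = 1, so a unique solution mod 326705 exists.
Back-substitute for the Bézout coefficients:
1 = 29 − 7·4
1 = −7·149 + 36·29
1 = 36·1519 − 367·149
1 = −367·29010 + 7009·1519
1 = 7009·59539 − 14385·29010
1 = −14385·326705 + 78934·59539
So 59539·(78934) ≡ 1 (mod 326705), giving 59539⁻¹ ≡ 78934.
x ≡ 59539⁻¹·149339 ≡ 78934·149339 ≡ 81521 (mod 326705).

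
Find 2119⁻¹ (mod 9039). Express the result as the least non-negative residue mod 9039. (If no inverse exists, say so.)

7000

gcd(9039, 2119) by repeated division:
9039 = 4*2119 + 563
2119 = 3*563 + 430
563 = 1*430 + 133
430 = 3*133 + 31
133 = 4*31 + 9
31 = 3*9 + 4
9 = 2*4 + 1
4 = 4*1 + 0
Since gcd(2119, 9039) = 1, back-substitute to write 1 as a combination:
1 = 9 − 2·4
1 = −2·31 + 7·9
1 = 7·133 − 30·31
1 = −30·430 + 97·133
1 = 97·563 − 127·430
1 = −127·2119 + 478·563
1 = 478·9039 − 2039·2119
Hence 2119⁻¹ ≡ -2039 ≡ 7000 (mod 9039).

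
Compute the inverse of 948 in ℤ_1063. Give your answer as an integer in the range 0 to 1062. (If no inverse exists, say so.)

342

Extended Euclidean algorithm:
1063 = 1×948 + 115
948 = 8×115 + 28
115 = 4×28 + 3
28 = 9×3 + 1
3 = 3×1 + 0
The gcd is 1. Working backward:
1 = 28 − 9·3
1 = −9·115 + 37·28
1 = 37·948 − 305·115
1 = −305·1063 + 342·948
So 948·342 ≡ 1 (mod 1063).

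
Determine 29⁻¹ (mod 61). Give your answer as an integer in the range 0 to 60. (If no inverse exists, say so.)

40

Run Euclid on (61, 29):
61 = 2·29 + 3
29 = 9·3 + 2
3 = 1·2 + 1
2 = 2·1 + 0
Since gcd(29, 61) = 1, back-substitute to write 1 as a combination:
1 = 3 − 2
1 = −29 + 10·3
1 = 10·61 − 21·29
So 29·(-21) ≡ 1 (mod 61), and -21 ≡ 40 (mod 61).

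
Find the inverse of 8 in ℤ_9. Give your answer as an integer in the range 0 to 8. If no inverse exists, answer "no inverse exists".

Apply the Euclidean algorithm to 9 and 8:
9 = 1*8 + 1
8 = 8*1 + 0
The gcd is 1. Working backward:
1 = 9 − 8
So 8·(-1) ≡ 1 (mod 9), and -1 ≡ 8 (mod 9).

8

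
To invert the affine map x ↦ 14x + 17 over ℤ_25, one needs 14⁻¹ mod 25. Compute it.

9

gcd(25, 14) by repeated division:
25 = 1*14 + 11
14 = 1*11 + 3
11 = 3*3 + 2
3 = 1*2 + 1
2 = 2*1 + 0
gcd = 1, so the inverse exists. Back-substitute:
1 = 3 − 2
1 = −11 + 4·3
1 = 4·14 − 5·11
1 = −5·25 + 9·14
So 14·9 ≡ 1 (mod 25).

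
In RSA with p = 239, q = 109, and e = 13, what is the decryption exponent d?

φ(n) = (p−1)(q−1) = 238·108 = 25704.
Need d with 13·d ≡ 1 (mod 25704). Apply the extended Euclidean algorithm:
25704 = 1977×13 + 3
13 = 4×3 + 1
3 = 3×1 + 0
Back-substitute:
1 = 13 − 4·3
1 = −4·25704 + 7909·13
So 13·7909 ≡ 1 (mod 25704), hence d = 7909.

7909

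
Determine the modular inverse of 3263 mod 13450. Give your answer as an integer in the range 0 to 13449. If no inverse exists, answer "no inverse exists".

4427

Run Euclid on (13450, 3263):
13450 = 4·3263 + 398
3263 = 8·398 + 79
398 = 5·79 + 3
79 = 26·3 + 1
3 = 3·1 + 0
The gcd is 1. Working backward:
1 = 79 − 26·3
1 = −26·398 + 131·79
1 = 131·3263 − 1074·398
1 = −1074·13450 + 4427·3263
So 3263·4427 ≡ 1 (mod 13450).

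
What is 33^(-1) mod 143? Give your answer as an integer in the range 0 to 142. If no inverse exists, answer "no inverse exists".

no inverse exists

Euclidean algorithm on 143, 33:
143 = 4·33 + 11
33 = 3·11 + 0
gcd(33, 143) = 11 ≠ 1, so 33 has no multiplicative inverse modulo 143.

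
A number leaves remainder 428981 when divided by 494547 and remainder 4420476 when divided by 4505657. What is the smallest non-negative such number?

Write x = 428981 + 494547·k. Then 494547·k ≡ 4420476 − 428981 ≡ 3991495 (mod 4505657).
Need 494547⁻¹ mod 4505657. Extended Euclid on (4505657, 494547):
4505657 = 9*494547 + 54734
494547 = 9*54734 + 1941
54734 = 28*1941 + 386
1941 = 5*386 + 11
386 = 35*11 + 1
11 = 11*1 + 0
Back-substitute:
1 = 386 − 35·11
1 = −35·1941 + 176·386
1 = 176·54734 − 4963·1941
1 = −4963·494547 + 44843·54734
1 = 44843·4505657 − 408550·494547
494547⁻¹ ≡ 4097107 (mod 4505657), so k ≡ 4097107·3991495 ≡ 2650103 (mod 4505657).
x = 428981 + 494547·2650103 = 1310600917322.

1310600917322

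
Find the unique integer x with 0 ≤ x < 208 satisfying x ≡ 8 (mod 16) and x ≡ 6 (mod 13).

136

Write x = 8 + 16·k. Then 16·k ≡ 6 − 8 ≡ 11 (mod 13).
Need 16⁻¹ mod 13. Extended Euclid on (13, 3):
13 = 4·3 + 1
3 = 3·1 + 0
Back-substitute:
1 = 13 − 4·3
16⁻¹ ≡ 9 (mod 13), so k ≡ 9·11 ≡ 8 (mod 13).
x = 8 + 16·8 = 136.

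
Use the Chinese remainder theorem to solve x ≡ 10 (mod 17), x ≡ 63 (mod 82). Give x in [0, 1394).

1047

Write x = 10 + 17·k. Then 17·k ≡ 63 − 10 ≡ 53 (mod 82).
Need 17⁻¹ mod 82. Extended Euclid on (82, 17):
82 = 4·17 + 14
17 = 1·14 + 3
14 = 4·3 + 2
3 = 1·2 + 1
2 = 2·1 + 0
Back-substitute:
1 = 3 − 2
1 = −14 + 5·3
1 = 5·17 − 6·14
1 = −6·82 + 29·17
17⁻¹ ≡ 29 (mod 82), so k ≡ 29·53 ≡ 61 (mod 82).
x = 10 + 17·61 = 1047.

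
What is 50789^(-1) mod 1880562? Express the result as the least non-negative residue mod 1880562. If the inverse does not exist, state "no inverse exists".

207425

Run Euclid on (1880562, 50789):
1880562 = 37×50789 + 1369
50789 = 37×1369 + 136
1369 = 10×136 + 9
136 = 15×9 + 1
9 = 9×1 + 0
gcd = 1, so the inverse exists. Back-substitute:
1 = 136 − 15·9
1 = −15·1369 + 151·136
1 = 151·50789 − 5602·1369
1 = −5602·1880562 + 207425·50789
So 50789·207425 ≡ 1 (mod 1880562).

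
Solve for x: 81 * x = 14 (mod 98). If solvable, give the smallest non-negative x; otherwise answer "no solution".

28

First find gcd(81, 98):
98 = 1×81 + 17
81 = 4×17 + 13
17 = 1×13 + 4
13 = 3×4 + 1
4 = 4×1 + 0
gcd = 1, so a unique solution mod 98 exists.
Back-substitute for the Bézout coefficients:
1 = 13 − 3·4
1 = −3·17 + 4·13
1 = 4·81 − 19·17
1 = −19·98 + 23·81
So 81·(23) ≡ 1 (mod 98), giving 81⁻¹ ≡ 23.
x ≡ 81⁻¹·14 ≡ 23·14 ≡ 28 (mod 98).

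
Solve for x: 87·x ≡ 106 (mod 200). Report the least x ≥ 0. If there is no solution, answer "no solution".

First find gcd(87, 200):
200 = 2*87 + 26
87 = 3*26 + 9
26 = 2*9 + 8
9 = 1*8 + 1
8 = 8*1 + 0
gcd = 1, so a unique solution mod 200 exists.
Back-substitute for the Bézout coefficients:
1 = 9 − 8
1 = −26 + 3·9
1 = 3·87 − 10·26
1 = −10·200 + 23·87
So 87·(23) ≡ 1 (mod 200), giving 87⁻¹ ≡ 23.
x ≡ 87⁻¹·106 ≡ 23·106 ≡ 38 (mod 200).

38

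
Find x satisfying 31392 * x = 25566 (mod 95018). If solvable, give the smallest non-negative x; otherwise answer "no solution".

First find gcd(31392, 95018):
95018 = 3·31392 + 842
31392 = 37·842 + 238
842 = 3·238 + 128
238 = 1·128 + 110
128 = 1·110 + 18
110 = 6·18 + 2
18 = 9·2 + 0
gcd = 2 and 2 | 25566, so solutions exist. Divide through by 2: 15696x ≡ 12783 (mod 47509).
Now find 15696⁻¹ mod 47509:
47509 = 3·15696 + 421
15696 = 37·421 + 119
421 = 3·119 + 64
119 = 1·64 + 55
64 = 1·55 + 9
55 = 6·9 + 1
9 = 9·1 + 0
Back-substitute:
1 = 55 − 6·9
1 = −6·64 + 7·55
1 = 7·119 − 13·64
1 = −13·421 + 46·119
1 = 46·15696 − 1715·421
1 = −1715·47509 + 5191·15696
So 15696⁻¹ ≡ 5191 (mod 47509).
Then x ≡ 5191·12783 ≡ 33989 (mod 47509); the smallest non-negative solution is x = 33989.

33989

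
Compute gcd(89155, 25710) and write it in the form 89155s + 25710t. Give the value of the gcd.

Apply Euclid's algorithm to 89155 and 25710:
89155 = 3*25710 + 12025
25710 = 2*12025 + 1660
12025 = 7*1660 + 405
1660 = 4*405 + 40
405 = 10*40 + 5
40 = 8*5 + 0
gcd(89155, 25710) = 5.
Working backward:
5 = 405 − 10·40
5 = −10·1660 + 41·405
5 = 41·12025 − 297·1660
5 = −297·25710 + 635·12025
5 = 635·89155 − 2202·25710
So 5 = (635)·89155 + (-2202)·25710.

5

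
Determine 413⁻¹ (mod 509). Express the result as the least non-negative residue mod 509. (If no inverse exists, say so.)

Extended Euclidean algorithm:
509 = 1*413 + 96
413 = 4*96 + 29
96 = 3*29 + 9
29 = 3*9 + 2
9 = 4*2 + 1
2 = 2*1 + 0
The gcd is 1. Working backward:
1 = 9 − 4·2
1 = −4·29 + 13·9
1 = 13·96 − 43·29
1 = −43·413 + 185·96
1 = 185·509 − 228·413
Hence 413⁻¹ ≡ -228 ≡ 281 (mod 509).

281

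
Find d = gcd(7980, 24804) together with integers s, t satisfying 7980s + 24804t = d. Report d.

Euclidean algorithm:
24804 = 3*7980 + 864
7980 = 9*864 + 204
864 = 4*204 + 48
204 = 4*48 + 12
48 = 4*12 + 0
gcd(7980, 24804) = 12.
Working backward:
12 = 204 − 4·48
12 = −4·864 + 17·204
12 = 17·7980 − 157·864
12 = −157·24804 + 488·7980
So 12 = (-157)·24804 + (488)·7980.

12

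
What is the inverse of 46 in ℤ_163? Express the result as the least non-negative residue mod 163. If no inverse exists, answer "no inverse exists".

Run Euclid on (163, 46):
163 = 3×46 + 25
46 = 1×25 + 21
25 = 1×21 + 4
21 = 5×4 + 1
4 = 4×1 + 0
gcd = 1, so the inverse exists. Back-substitute:
1 = 21 − 5·4
1 = −5·25 + 6·21
1 = 6·46 − 11·25
1 = −11·163 + 39·46
So 46·39 ≡ 1 (mod 163).

39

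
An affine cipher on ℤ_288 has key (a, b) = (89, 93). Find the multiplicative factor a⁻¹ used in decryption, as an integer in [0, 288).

Apply the Euclidean algorithm to 288 and 89:
288 = 3·89 + 21
89 = 4·21 + 5
21 = 4·5 + 1
5 = 5·1 + 0
Since gcd(89, 288) = 1, back-substitute to write 1 as a combination:
1 = 21 − 4·5
1 = −4·89 + 17·21
1 = 17·288 − 55·89
Thus 89·(-55) ≡ 1 (mod 288); reducing, -55 mod 288 = 233.

233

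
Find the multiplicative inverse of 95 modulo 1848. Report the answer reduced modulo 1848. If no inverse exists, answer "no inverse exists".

Apply the Euclidean algorithm to 1848 and 95:
1848 = 19·95 + 43
95 = 2·43 + 9
43 = 4·9 + 7
9 = 1·7 + 2
7 = 3·2 + 1
2 = 2·1 + 0
gcd = 1, so the inverse exists. Back-substitute:
1 = 7 − 3·2
1 = −3·9 + 4·7
1 = 4·43 − 19·9
1 = −19·95 + 42·43
1 = 42·1848 − 817·95
Hence 95⁻¹ ≡ -817 ≡ 1031 (mod 1848).

1031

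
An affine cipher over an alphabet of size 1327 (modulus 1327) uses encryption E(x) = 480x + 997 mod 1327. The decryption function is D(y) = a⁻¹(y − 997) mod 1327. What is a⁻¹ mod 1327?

Extended Euclidean algorithm:
1327 = 2*480 + 367
480 = 1*367 + 113
367 = 3*113 + 28
113 = 4*28 + 1
28 = 28*1 + 0
Since gcd(480, 1327) = 1, back-substitute to write 1 as a combination:
1 = 113 − 4·28
1 = −4·367 + 13·113
1 = 13·480 − 17·367
1 = −17·1327 + 47·480
So 480·47 ≡ 1 (mod 1327).

47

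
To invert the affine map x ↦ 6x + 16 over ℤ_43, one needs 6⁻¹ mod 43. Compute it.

36

Apply the Euclidean algorithm to 43 and 6:
43 = 7*6 + 1
6 = 6*1 + 0
gcd = 1, so the inverse exists. Back-substitute:
1 = 43 − 7·6
Thus 6·(-7) ≡ 1 (mod 43); reducing, -7 mod 43 = 36.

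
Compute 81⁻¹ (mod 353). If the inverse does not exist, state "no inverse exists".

Apply the Euclidean algorithm to 353 and 81:
353 = 4×81 + 29
81 = 2×29 + 23
29 = 1×23 + 6
23 = 3×6 + 5
6 = 1×5 + 1
5 = 5×1 + 0
Since gcd(81, 353) = 1, back-substitute to write 1 as a combination:
1 = 6 − 5
1 = −23 + 4·6
1 = 4·29 − 5·23
1 = −5·81 + 14·29
1 = 14·353 − 61·81
Hence 81⁻¹ ≡ -61 ≡ 292 (mod 353).

292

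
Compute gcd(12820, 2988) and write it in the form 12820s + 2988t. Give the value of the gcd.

4

Repeated division:
12820 = 4×2988 + 868
2988 = 3×868 + 384
868 = 2×384 + 100
384 = 3×100 + 84
100 = 1×84 + 16
84 = 5×16 + 4
16 = 4×4 + 0
gcd(12820, 2988) = 4.
Working backward:
4 = 84 − 5·16
4 = −5·100 + 6·84
4 = 6·384 − 23·100
4 = −23·868 + 52·384
4 = 52·2988 − 179·868
4 = −179·12820 + 768·2988
So 4 = (-179)·12820 + (768)·2988.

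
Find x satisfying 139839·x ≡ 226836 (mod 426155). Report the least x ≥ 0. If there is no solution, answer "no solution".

137284

First find gcd(139839, 426155):
426155 = 3×139839 + 6638
139839 = 21×6638 + 441
6638 = 15×441 + 23
441 = 19×23 + 4
23 = 5×4 + 3
4 = 1×3 + 1
3 = 3×1 + 0
gcd = 1, so a unique solution mod 426155 exists.
Back-substitute for the Bézout coefficients:
1 = 4 − 3
1 = −23 + 6·4
1 = 6·441 − 115·23
1 = −115·6638 + 1731·441
1 = 1731·139839 − 36466·6638
1 = −36466·426155 + 111129·139839
So 139839·(111129) ≡ 1 (mod 426155), giving 139839⁻¹ ≡ 111129.
x ≡ 139839⁻¹·226836 ≡ 111129·226836 ≡ 137284 (mod 426155).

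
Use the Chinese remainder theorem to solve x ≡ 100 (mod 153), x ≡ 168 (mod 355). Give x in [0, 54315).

Write x = 100 + 153·k. Then 153·k ≡ 168 − 100 ≡ 68 (mod 355).
Need 153⁻¹ mod 355. Extended Euclid on (355, 153):
355 = 2*153 + 49
153 = 3*49 + 6
49 = 8*6 + 1
6 = 6*1 + 0
Back-substitute:
1 = 49 − 8·6
1 = −8·153 + 25·49
1 = 25·355 − 58·153
153⁻¹ ≡ 297 (mod 355), so k ≡ 297·68 ≡ 316 (mod 355).
x = 100 + 153·316 = 48448.

48448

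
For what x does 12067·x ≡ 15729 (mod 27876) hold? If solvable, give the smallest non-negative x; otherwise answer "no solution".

First find gcd(12067, 27876):
27876 = 2*12067 + 3742
12067 = 3*3742 + 841
3742 = 4*841 + 378
841 = 2*378 + 85
378 = 4*85 + 38
85 = 2*38 + 9
38 = 4*9 + 2
9 = 4*2 + 1
2 = 2*1 + 0
gcd = 1, so a unique solution mod 27876 exists.
Back-substitute for the Bézout coefficients:
1 = 9 − 4·2
1 = −4·38 + 17·9
1 = 17·85 − 38·38
1 = −38·378 + 169·85
1 = 169·841 − 376·378
1 = −376·3742 + 1673·841
1 = 1673·12067 − 5395·3742
1 = −5395·27876 + 12463·12067
So 12067·(12463) ≡ 1 (mod 27876), giving 12067⁻¹ ≡ 12463.
x ≡ 12067⁻¹·15729 ≡ 12463·15729 ≡ 6495 (mod 27876).

6495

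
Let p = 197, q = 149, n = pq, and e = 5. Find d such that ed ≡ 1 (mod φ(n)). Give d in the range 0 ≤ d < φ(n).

17405

φ(n) = (p−1)(q−1) = 196·148 = 29008.
Need d with 5·d ≡ 1 (mod 29008). Apply the extended Euclidean algorithm:
29008 = 5801*5 + 3
5 = 1*3 + 2
3 = 1*2 + 1
2 = 2*1 + 0
Back-substitute:
1 = 3 − 2
1 = −5 + 2·3
1 = 2·29008 − 11603·5
So 5·(-11603) ≡ 1 (mod 29008), hence d ≡ -11603 ≡ 17405 (mod 29008).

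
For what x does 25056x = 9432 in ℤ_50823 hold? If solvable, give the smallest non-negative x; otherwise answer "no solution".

First find gcd(25056, 50823):
50823 = 2·25056 + 711
25056 = 35·711 + 171
711 = 4·171 + 27
171 = 6·27 + 9
27 = 3·9 + 0
gcd = 9 and 9 | 9432, so solutions exist. Divide through by 9: 2784x ≡ 1048 (mod 5647).
Now find 2784⁻¹ mod 5647:
5647 = 2*2784 + 79
2784 = 35*79 + 19
79 = 4*19 + 3
19 = 6*3 + 1
3 = 3*1 + 0
Back-substitute:
1 = 19 − 6·3
1 = −6·79 + 25·19
1 = 25·2784 − 881·79
1 = −881·5647 + 1787·2784
So 2784⁻¹ ≡ 1787 (mod 5647).
Then x ≡ 1787·1048 ≡ 3619 (mod 5647); the smallest non-negative solution is x = 3619.

3619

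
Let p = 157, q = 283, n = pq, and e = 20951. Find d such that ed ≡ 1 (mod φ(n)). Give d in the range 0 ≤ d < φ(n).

φ(n) = (p−1)(q−1) = 156·282 = 43992.
Need d with 20951·d ≡ 1 (mod 43992). Apply the extended Euclidean algorithm:
43992 = 2·20951 + 2090
20951 = 10·2090 + 51
2090 = 40·51 + 50
51 = 1·50 + 1
50 = 50·1 + 0
Back-substitute:
1 = 51 − 50
1 = −2090 + 41·51
1 = 41·20951 − 411·2090
1 = −411·43992 + 863·20951
So 20951·863 ≡ 1 (mod 43992), hence d = 863.

863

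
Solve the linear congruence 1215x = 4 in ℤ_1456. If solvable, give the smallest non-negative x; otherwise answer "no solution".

876

First find gcd(1215, 1456):
1456 = 1*1215 + 241
1215 = 5*241 + 10
241 = 24*10 + 1
10 = 10*1 + 0
gcd = 1, so a unique solution mod 1456 exists.
Back-substitute for the Bézout coefficients:
1 = 241 − 24·10
1 = −24·1215 + 121·241
1 = 121·1456 − 145·1215
So 1215·(-145) ≡ 1 (mod 1456), giving 1215⁻¹ ≡ 1311.
x ≡ 1215⁻¹·4 ≡ 1311·4 ≡ 876 (mod 1456).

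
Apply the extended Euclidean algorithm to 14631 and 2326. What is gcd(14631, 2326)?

Repeated division:
14631 = 6×2326 + 675
2326 = 3×675 + 301
675 = 2×301 + 73
301 = 4×73 + 9
73 = 8×9 + 1
9 = 9×1 + 0
gcd(14631, 2326) = 1.
Working backward:
1 = 73 − 8·9
1 = −8·301 + 33·73
1 = 33·675 − 74·301
1 = −74·2326 + 255·675
1 = 255·14631 − 1604·2326
So 1 = (255)·14631 + (-1604)·2326.

1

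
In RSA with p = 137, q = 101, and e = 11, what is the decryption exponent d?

φ(n) = (p−1)(q−1) = 136·100 = 13600.
Need d with 11·d ≡ 1 (mod 13600). Apply the extended Euclidean algorithm:
13600 = 1236*11 + 4
11 = 2*4 + 3
4 = 1*3 + 1
3 = 3*1 + 0
Back-substitute:
1 = 4 − 3
1 = −11 + 3·4
1 = 3·13600 − 3709·11
So 11·(-3709) ≡ 1 (mod 13600), hence d ≡ -3709 ≡ 9891 (mod 13600).

9891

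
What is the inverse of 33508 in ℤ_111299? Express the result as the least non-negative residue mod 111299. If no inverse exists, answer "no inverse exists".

Extended Euclidean algorithm:
111299 = 3*33508 + 10775
33508 = 3*10775 + 1183
10775 = 9*1183 + 128
1183 = 9*128 + 31
128 = 4*31 + 4
31 = 7*4 + 3
4 = 1*3 + 1
3 = 3*1 + 0
gcd = 1, so the inverse exists. Back-substitute:
1 = 4 − 3
1 = −31 + 8·4
1 = 8·128 − 33·31
1 = −33·1183 + 305·128
1 = 305·10775 − 2778·1183
1 = −2778·33508 + 8639·10775
1 = 8639·111299 − 28695·33508
So 33508·(-28695) ≡ 1 (mod 111299), and -28695 ≡ 82604 (mod 111299).

82604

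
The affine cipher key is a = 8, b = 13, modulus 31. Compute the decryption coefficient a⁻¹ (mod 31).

gcd(31, 8) by repeated division:
31 = 3×8 + 7
8 = 1×7 + 1
7 = 7×1 + 0
Since gcd(8, 31) = 1, back-substitute to write 1 as a combination:
1 = 8 − 7
1 = −31 + 4·8
So 8·4 ≡ 1 (mod 31).

4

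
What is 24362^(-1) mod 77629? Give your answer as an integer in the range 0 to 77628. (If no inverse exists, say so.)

gcd(77629, 24362) by repeated division:
77629 = 3×24362 + 4543
24362 = 5×4543 + 1647
4543 = 2×1647 + 1249
1647 = 1×1249 + 398
1249 = 3×398 + 55
398 = 7×55 + 13
55 = 4×13 + 3
13 = 4×3 + 1
3 = 3×1 + 0
gcd = 1, so the inverse exists. Back-substitute:
1 = 13 − 4·3
1 = −4·55 + 17·13
1 = 17·398 − 123·55
1 = −123·1249 + 386·398
1 = 386·1647 − 509·1249
1 = −509·4543 + 1404·1647
1 = 1404·24362 − 7529·4543
1 = −7529·77629 + 23991·24362
So 24362·23991 ≡ 1 (mod 77629).

23991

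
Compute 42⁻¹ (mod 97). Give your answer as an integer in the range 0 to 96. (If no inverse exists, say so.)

67

gcd(97, 42) by repeated division:
97 = 2×42 + 13
42 = 3×13 + 3
13 = 4×3 + 1
3 = 3×1 + 0
gcd = 1, so the inverse exists. Back-substitute:
1 = 13 − 4·3
1 = −4·42 + 13·13
1 = 13·97 − 30·42
Thus 42·(-30) ≡ 1 (mod 97); reducing, -30 mod 97 = 67.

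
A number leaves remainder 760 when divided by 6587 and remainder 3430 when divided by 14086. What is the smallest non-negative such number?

Write x = 760 + 6587·k. Then 6587·k ≡ 3430 − 760 ≡ 2670 (mod 14086).
Need 6587⁻¹ mod 14086. Extended Euclid on (14086, 6587):
14086 = 2·6587 + 912
6587 = 7·912 + 203
912 = 4·203 + 100
203 = 2·100 + 3
100 = 33·3 + 1
3 = 3·1 + 0
Back-substitute:
1 = 100 − 33·3
1 = −33·203 + 67·100
1 = 67·912 − 301·203
1 = −301·6587 + 2174·912
1 = 2174·14086 − 4649·6587
6587⁻¹ ≡ 9437 (mod 14086), so k ≡ 9437·2670 ≡ 11022 (mod 14086).
x = 760 + 6587·11022 = 72602674.

72602674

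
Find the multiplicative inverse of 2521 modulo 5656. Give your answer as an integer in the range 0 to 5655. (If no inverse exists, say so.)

4873

Apply the Euclidean algorithm to 5656 and 2521:
5656 = 2×2521 + 614
2521 = 4×614 + 65
614 = 9×65 + 29
65 = 2×29 + 7
29 = 4×7 + 1
7 = 7×1 + 0
gcd = 1, so the inverse exists. Back-substitute:
1 = 29 − 4·7
1 = −4·65 + 9·29
1 = 9·614 − 85·65
1 = −85·2521 + 349·614
1 = 349·5656 − 783·2521
Hence 2521⁻¹ ≡ -783 ≡ 4873 (mod 5656).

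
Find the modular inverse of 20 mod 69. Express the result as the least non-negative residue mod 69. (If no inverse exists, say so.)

38

Run Euclid on (69, 20):
69 = 3×20 + 9
20 = 2×9 + 2
9 = 4×2 + 1
2 = 2×1 + 0
gcd = 1, so the inverse exists. Back-substitute:
1 = 9 − 4·2
1 = −4·20 + 9·9
1 = 9·69 − 31·20
So 20·(-31) ≡ 1 (mod 69), and -31 ≡ 38 (mod 69).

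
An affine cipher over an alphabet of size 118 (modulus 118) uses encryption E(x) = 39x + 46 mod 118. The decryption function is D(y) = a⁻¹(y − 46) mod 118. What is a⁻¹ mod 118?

115

Extended Euclidean algorithm:
118 = 3×39 + 1
39 = 39×1 + 0
The gcd is 1. Working backward:
1 = 118 − 3·39
Hence 39⁻¹ ≡ -3 ≡ 115 (mod 118).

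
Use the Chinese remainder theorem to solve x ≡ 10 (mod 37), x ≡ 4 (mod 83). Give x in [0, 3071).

Write x = 10 + 37·k. Then 37·k ≡ 4 − 10 ≡ 77 (mod 83).
Need 37⁻¹ mod 83. Extended Euclid on (83, 37):
83 = 2×37 + 9
37 = 4×9 + 1
9 = 9×1 + 0
Back-substitute:
1 = 37 − 4·9
1 = −4·83 + 9·37
37⁻¹ ≡ 9 (mod 83), so k ≡ 9·77 ≡ 29 (mod 83).
x = 10 + 37·29 = 1083.

1083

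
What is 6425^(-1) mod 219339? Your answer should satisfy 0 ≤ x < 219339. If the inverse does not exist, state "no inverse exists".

Run Euclid on (219339, 6425):
219339 = 34·6425 + 889
6425 = 7·889 + 202
889 = 4·202 + 81
202 = 2·81 + 40
81 = 2·40 + 1
40 = 40·1 + 0
The gcd is 1. Working backward:
1 = 81 − 2·40
1 = −2·202 + 5·81
1 = 5·889 − 22·202
1 = −22·6425 + 159·889
1 = 159·219339 − 5428·6425
So 6425·(-5428) ≡ 1 (mod 219339), and -5428 ≡ 213911 (mod 219339).

213911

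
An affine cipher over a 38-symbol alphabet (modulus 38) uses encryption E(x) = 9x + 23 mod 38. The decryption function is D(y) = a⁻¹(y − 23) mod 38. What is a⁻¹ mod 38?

17

Apply the Euclidean algorithm to 38 and 9:
38 = 4*9 + 2
9 = 4*2 + 1
2 = 2*1 + 0
The gcd is 1. Working backward:
1 = 9 − 4·2
1 = −4·38 + 17·9
So 9·17 ≡ 1 (mod 38).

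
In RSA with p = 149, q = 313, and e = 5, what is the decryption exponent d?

φ(n) = (p−1)(q−1) = 148·312 = 46176.
Need d with 5·d ≡ 1 (mod 46176). Apply the extended Euclidean algorithm:
46176 = 9235*5 + 1
5 = 5*1 + 0
Back-substitute:
1 = 46176 − 9235·5
So 5·(-9235) ≡ 1 (mod 46176), hence d ≡ -9235 ≡ 36941 (mod 46176).

36941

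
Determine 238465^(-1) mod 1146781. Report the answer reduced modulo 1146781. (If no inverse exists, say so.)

616775

Run Euclid on (1146781, 238465):
1146781 = 4*238465 + 192921
238465 = 1*192921 + 45544
192921 = 4*45544 + 10745
45544 = 4*10745 + 2564
10745 = 4*2564 + 489
2564 = 5*489 + 119
489 = 4*119 + 13
119 = 9*13 + 2
13 = 6*2 + 1
2 = 2*1 + 0
The gcd is 1. Working backward:
1 = 13 − 6·2
1 = −6·119 + 55·13
1 = 55·489 − 226·119
1 = −226·2564 + 1185·489
1 = 1185·10745 − 4966·2564
1 = −4966·45544 + 21049·10745
1 = 21049·192921 − 89162·45544
1 = −89162·238465 + 110211·192921
1 = 110211·1146781 − 530006·238465
So 238465·(-530006) ≡ 1 (mod 1146781), and -530006 ≡ 616775 (mod 1146781).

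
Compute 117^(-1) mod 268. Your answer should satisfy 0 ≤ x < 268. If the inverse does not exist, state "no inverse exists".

gcd(268, 117) by repeated division:
268 = 2*117 + 34
117 = 3*34 + 15
34 = 2*15 + 4
15 = 3*4 + 3
4 = 1*3 + 1
3 = 3*1 + 0
Since gcd(117, 268) = 1, back-substitute to write 1 as a combination:
1 = 4 − 3
1 = −15 + 4·4
1 = 4·34 − 9·15
1 = −9·117 + 31·34
1 = 31·268 − 71·117
Thus 117·(-71) ≡ 1 (mod 268); reducing, -71 mod 268 = 197.

197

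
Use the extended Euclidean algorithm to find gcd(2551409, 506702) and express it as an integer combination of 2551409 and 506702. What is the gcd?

7

Repeated division:
2551409 = 5*506702 + 17899
506702 = 28*17899 + 5530
17899 = 3*5530 + 1309
5530 = 4*1309 + 294
1309 = 4*294 + 133
294 = 2*133 + 28
133 = 4*28 + 21
28 = 1*21 + 7
21 = 3*7 + 0
gcd(2551409, 506702) = 7.
Express as a combination:
7 = 28 − 21
7 = −133 + 5·28
7 = 5·294 − 11·133
7 = −11·1309 + 49·294
7 = 49·5530 − 207·1309
7 = −207·17899 + 670·5530
7 = 670·506702 − 18967·17899
7 = −18967·2551409 + 95505·506702
So 7 = (-18967)·2551409 + (95505)·506702.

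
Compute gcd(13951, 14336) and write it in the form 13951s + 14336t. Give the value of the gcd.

Repeated division:
14336 = 1*13951 + 385
13951 = 36*385 + 91
385 = 4*91 + 21
91 = 4*21 + 7
21 = 3*7 + 0
gcd(13951, 14336) = 7.
Working backward:
7 = 91 − 4·21
7 = −4·385 + 17·91
7 = 17·13951 − 616·385
7 = −616·14336 + 633·13951
So 7 = (-616)·14336 + (633)·13951.

7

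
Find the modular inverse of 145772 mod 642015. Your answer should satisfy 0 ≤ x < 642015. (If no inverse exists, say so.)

no inverse exists

Euclidean algorithm on 642015, 145772:
642015 = 4*145772 + 58927
145772 = 2*58927 + 27918
58927 = 2*27918 + 3091
27918 = 9*3091 + 99
3091 = 31*99 + 22
99 = 4*22 + 11
22 = 2*11 + 0
The gcd is 11, not 1, hence no inverse exists.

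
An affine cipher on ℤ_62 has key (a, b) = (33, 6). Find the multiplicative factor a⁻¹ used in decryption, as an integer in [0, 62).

47

Extended Euclidean algorithm:
62 = 1*33 + 29
33 = 1*29 + 4
29 = 7*4 + 1
4 = 4*1 + 0
Since gcd(33, 62) = 1, back-substitute to write 1 as a combination:
1 = 29 − 7·4
1 = −7·33 + 8·29
1 = 8·62 − 15·33
Hence 33⁻¹ ≡ -15 ≡ 47 (mod 62).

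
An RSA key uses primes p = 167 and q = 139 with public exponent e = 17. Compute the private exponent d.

φ(n) = (p−1)(q−1) = 166·138 = 22908.
Need d with 17·d ≡ 1 (mod 22908). Apply the extended Euclidean algorithm:
22908 = 1347·17 + 9
17 = 1·9 + 8
9 = 1·8 + 1
8 = 8·1 + 0
Back-substitute:
1 = 9 − 8
1 = −17 + 2·9
1 = 2·22908 − 2695·17
So 17·(-2695) ≡ 1 (mod 22908), hence d ≡ -2695 ≡ 20213 (mod 22908).

20213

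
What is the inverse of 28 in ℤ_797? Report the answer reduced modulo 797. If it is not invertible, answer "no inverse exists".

427

Extended Euclidean algorithm:
797 = 28*28 + 13
28 = 2*13 + 2
13 = 6*2 + 1
2 = 2*1 + 0
The gcd is 1. Working backward:
1 = 13 − 6·2
1 = −6·28 + 13·13
1 = 13·797 − 370·28
Thus 28·(-370) ≡ 1 (mod 797); reducing, -370 mod 797 = 427.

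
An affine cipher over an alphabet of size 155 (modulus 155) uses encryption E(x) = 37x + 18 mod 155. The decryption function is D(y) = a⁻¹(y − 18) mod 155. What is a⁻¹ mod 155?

Extended Euclidean algorithm:
155 = 4*37 + 7
37 = 5*7 + 2
7 = 3*2 + 1
2 = 2*1 + 0
The gcd is 1. Working backward:
1 = 7 − 3·2
1 = −3·37 + 16·7
1 = 16·155 − 67·37
Thus 37·(-67) ≡ 1 (mod 155); reducing, -67 mod 155 = 88.

88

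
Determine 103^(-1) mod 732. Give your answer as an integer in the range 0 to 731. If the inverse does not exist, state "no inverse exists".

199

gcd(732, 103) by repeated division:
732 = 7*103 + 11
103 = 9*11 + 4
11 = 2*4 + 3
4 = 1*3 + 1
3 = 3*1 + 0
The gcd is 1. Working backward:
1 = 4 − 3
1 = −11 + 3·4
1 = 3·103 − 28·11
1 = −28·732 + 199·103
So 103·199 ≡ 1 (mod 732).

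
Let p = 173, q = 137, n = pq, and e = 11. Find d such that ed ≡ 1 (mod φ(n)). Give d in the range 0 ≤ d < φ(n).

φ(n) = (p−1)(q−1) = 172·136 = 23392.
Need d with 11·d ≡ 1 (mod 23392). Apply the extended Euclidean algorithm:
23392 = 2126·11 + 6
11 = 1·6 + 5
6 = 1·5 + 1
5 = 5·1 + 0
Back-substitute:
1 = 6 − 5
1 = −11 + 2·6
1 = 2·23392 − 4253·11
So 11·(-4253) ≡ 1 (mod 23392), hence d ≡ -4253 ≡ 19139 (mod 23392).

19139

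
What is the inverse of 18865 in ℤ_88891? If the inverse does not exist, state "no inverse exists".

no inverse exists

Euclidean algorithm on 88891, 18865:
88891 = 4×18865 + 13431
18865 = 1×13431 + 5434
13431 = 2×5434 + 2563
5434 = 2×2563 + 308
2563 = 8×308 + 99
308 = 3×99 + 11
99 = 9×11 + 0
Since gcd = 11 > 1, 18865 is not a unit mod 88891.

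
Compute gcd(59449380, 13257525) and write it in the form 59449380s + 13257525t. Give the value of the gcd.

15

Euclidean algorithm:
59449380 = 4×13257525 + 6419280
13257525 = 2×6419280 + 418965
6419280 = 15×418965 + 134805
418965 = 3×134805 + 14550
134805 = 9×14550 + 3855
14550 = 3×3855 + 2985
3855 = 1×2985 + 870
2985 = 3×870 + 375
870 = 2×375 + 120
375 = 3×120 + 15
120 = 8×15 + 0
gcd(59449380, 13257525) = 15.
Back-substituting:
15 = 375 − 3·120
15 = −3·870 + 7·375
15 = 7·2985 − 24·870
15 = −24·3855 + 31·2985
15 = 31·14550 − 117·3855
15 = −117·134805 + 1084·14550
15 = 1084·418965 − 3369·134805
15 = −3369·6419280 + 51619·418965
15 = 51619·13257525 − 106607·6419280
15 = −106607·59449380 + 478047·13257525
So 15 = (-106607)·59449380 + (478047)·13257525.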